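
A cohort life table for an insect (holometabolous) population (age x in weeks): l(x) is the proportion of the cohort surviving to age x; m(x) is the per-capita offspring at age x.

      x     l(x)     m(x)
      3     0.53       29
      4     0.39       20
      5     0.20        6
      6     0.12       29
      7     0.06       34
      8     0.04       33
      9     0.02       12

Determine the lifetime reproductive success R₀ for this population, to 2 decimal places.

31.45

R₀ = Σ l(x) m(x):
  age 3: 0.53 × 29 = 15.3700
  age 4: 0.39 × 20 = 7.8000
  age 5: 0.20 × 6 = 1.2000
  age 6: 0.12 × 29 = 3.4800
  age 7: 0.06 × 34 = 2.0400
  age 8: 0.04 × 33 = 1.3200
  age 9: 0.02 × 12 = 0.2400
R₀ = 15.3700 + 7.8000 + 1.2000 + 3.4800 + 2.0400 + 1.3200 + 0.2400 = 31.4500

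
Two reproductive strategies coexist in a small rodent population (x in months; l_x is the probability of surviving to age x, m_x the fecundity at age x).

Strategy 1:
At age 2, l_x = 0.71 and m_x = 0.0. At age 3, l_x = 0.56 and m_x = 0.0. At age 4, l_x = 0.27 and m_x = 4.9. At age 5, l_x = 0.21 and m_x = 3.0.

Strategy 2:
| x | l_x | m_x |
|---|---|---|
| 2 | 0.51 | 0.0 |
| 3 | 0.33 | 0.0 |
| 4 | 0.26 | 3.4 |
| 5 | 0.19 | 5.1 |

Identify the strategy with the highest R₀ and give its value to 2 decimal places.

Strategy 1: R₀ = 0.71×0.0 + 0.56×0.0 + 0.27×4.9 + 0.21×3.0 = 1.9530
Strategy 2: R₀ = 0.51×0.0 + 0.33×0.0 + 0.26×3.4 + 0.19×5.1 = 1.8530
Highest R₀: strategy 1 with 1.9530.

1.95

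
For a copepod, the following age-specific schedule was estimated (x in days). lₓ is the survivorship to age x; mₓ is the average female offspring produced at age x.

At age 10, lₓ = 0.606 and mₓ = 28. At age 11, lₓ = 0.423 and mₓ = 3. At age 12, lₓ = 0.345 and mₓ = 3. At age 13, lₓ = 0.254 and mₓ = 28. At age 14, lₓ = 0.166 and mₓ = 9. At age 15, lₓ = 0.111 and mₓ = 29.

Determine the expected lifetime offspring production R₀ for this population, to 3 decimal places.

R₀ = Σ lₓ mₓ:
  age 10: 0.606 × 28 = 16.9680
  age 11: 0.423 × 3 = 1.2690
  age 12: 0.345 × 3 = 1.0350
  age 13: 0.254 × 28 = 7.1120
  age 14: 0.166 × 9 = 1.4940
  age 15: 0.111 × 29 = 3.2190
R₀ = 16.9680 + 1.2690 + 1.0350 + 7.1120 + 1.4940 + 3.2190 = 31.0970

31.097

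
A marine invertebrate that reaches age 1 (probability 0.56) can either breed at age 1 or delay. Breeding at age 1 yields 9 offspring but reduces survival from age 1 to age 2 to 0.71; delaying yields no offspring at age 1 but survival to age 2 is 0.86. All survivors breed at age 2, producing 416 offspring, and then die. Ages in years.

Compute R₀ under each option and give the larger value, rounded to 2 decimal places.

200.35

breed at age 1: R₀ = 0.56 × (9 + 0.71 × 416) = 0.56 × 304.3600 = 170.4416
delay to age 2: R₀ = 0.56 × (0.86 × 416) = 0.56 × 357.7600 = 200.3456
Higher: delay to age 2 (200.3456).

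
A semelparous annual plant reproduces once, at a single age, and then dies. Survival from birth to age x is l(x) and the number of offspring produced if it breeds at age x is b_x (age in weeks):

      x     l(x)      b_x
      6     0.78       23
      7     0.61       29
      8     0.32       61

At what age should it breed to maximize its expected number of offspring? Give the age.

Expected offspring if breeding at age x = l(x) × b_x:
  age 6: 0.78 × 23 = 17.940
  age 7: 0.61 × 29 = 17.690
  age 8: 0.32 × 61 = 19.520
Maximum at age 8 (19.520).

8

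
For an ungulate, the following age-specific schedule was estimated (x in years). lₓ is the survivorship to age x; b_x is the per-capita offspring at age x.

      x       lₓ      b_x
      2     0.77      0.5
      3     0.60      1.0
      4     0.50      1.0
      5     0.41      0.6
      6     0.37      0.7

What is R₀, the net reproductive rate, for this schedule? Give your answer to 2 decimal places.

R₀ = Σ lₓ b_x:
  age 2: 0.77 × 0.5 = 0.3850
  age 3: 0.60 × 1.0 = 0.6000
  age 4: 0.50 × 1.0 = 0.5000
  age 5: 0.41 × 0.6 = 0.2460
  age 6: 0.37 × 0.7 = 0.2590
R₀ = 0.3850 + 0.6000 + 0.5000 + 0.2460 + 0.2590 = 1.9900

1.99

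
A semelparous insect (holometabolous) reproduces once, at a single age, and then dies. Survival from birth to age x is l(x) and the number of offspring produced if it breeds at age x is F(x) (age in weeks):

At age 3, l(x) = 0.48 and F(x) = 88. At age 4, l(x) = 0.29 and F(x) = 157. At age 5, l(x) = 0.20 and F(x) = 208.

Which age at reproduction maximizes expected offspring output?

Expected offspring if breeding at age x = l(x) × F(x):
  age 3: 0.48 × 88 = 42.240
  age 4: 0.29 × 157 = 45.530
  age 5: 0.20 × 208 = 41.600
Maximum at age 4 (45.530).

4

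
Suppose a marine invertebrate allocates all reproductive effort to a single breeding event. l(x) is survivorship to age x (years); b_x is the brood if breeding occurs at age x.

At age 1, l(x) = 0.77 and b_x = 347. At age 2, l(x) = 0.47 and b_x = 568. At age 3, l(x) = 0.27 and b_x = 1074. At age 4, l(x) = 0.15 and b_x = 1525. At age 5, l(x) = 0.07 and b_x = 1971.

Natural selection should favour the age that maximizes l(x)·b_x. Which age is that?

3

Expected offspring if breeding at age x = l(x) × b_x:
  age 1: 0.77 × 347 = 267.190
  age 2: 0.47 × 568 = 266.960
  age 3: 0.27 × 1074 = 289.980
  age 4: 0.15 × 1525 = 228.750
  age 5: 0.07 × 1971 = 137.970
Maximum at age 3 (289.980).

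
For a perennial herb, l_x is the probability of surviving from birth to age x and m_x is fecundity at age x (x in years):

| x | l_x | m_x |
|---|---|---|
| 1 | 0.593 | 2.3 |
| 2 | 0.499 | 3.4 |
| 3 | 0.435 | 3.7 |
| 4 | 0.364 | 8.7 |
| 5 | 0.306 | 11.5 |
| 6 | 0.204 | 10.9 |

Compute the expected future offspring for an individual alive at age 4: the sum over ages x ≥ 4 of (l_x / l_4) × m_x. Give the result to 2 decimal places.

l_4 = 0.364. Conditional survival from age 4 to x is l_x / l_4.
  x=4: (0.364/0.364) × 8.7 = 8.7000
  x=5: (0.306/0.364) × 11.5 = 9.6676
  x=6: (0.204/0.364) × 10.9 = 6.1088
Sum = 8.7000 + 9.6676 + 6.1088 = 24.4764

24.48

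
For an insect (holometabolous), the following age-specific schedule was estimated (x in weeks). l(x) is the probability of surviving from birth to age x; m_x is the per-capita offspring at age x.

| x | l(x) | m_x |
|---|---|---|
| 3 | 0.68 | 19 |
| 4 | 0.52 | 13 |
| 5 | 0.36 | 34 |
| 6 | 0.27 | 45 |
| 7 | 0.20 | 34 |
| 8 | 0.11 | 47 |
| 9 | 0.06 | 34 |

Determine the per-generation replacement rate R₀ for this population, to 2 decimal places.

58.08

R₀ = Σ l(x) m_x:
  age 3: 0.68 × 19 = 12.9200
  age 4: 0.52 × 13 = 6.7600
  age 5: 0.36 × 34 = 12.2400
  age 6: 0.27 × 45 = 12.1500
  age 7: 0.20 × 34 = 6.8000
  age 8: 0.11 × 47 = 5.1700
  age 9: 0.06 × 34 = 2.0400
R₀ = 12.9200 + 6.7600 + 12.2400 + 12.1500 + 6.8000 + 5.1700 + 2.0400 = 58.0800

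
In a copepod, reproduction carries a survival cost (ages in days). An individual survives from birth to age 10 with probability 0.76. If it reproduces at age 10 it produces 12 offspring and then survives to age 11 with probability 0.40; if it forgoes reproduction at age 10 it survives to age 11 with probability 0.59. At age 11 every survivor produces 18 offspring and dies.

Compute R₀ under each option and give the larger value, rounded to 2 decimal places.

14.59

breed at age 10: R₀ = 0.76 × (12 + 0.40 × 18) = 0.76 × 19.2000 = 14.5920
delay to age 11: R₀ = 0.76 × (0.59 × 18) = 0.76 × 10.6200 = 8.0712
Higher: breed at age 10 (14.5920).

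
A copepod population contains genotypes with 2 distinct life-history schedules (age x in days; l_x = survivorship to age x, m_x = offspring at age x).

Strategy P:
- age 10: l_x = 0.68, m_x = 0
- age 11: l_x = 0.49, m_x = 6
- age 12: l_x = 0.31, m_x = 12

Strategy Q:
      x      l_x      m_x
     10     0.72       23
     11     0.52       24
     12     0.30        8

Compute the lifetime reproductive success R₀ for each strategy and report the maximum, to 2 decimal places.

31.44

Strategy P: R₀ = 0.68×0 + 0.49×6 + 0.31×12 = 6.6600
Strategy Q: R₀ = 0.72×23 + 0.52×24 + 0.30×8 = 31.4400
Highest R₀: strategy Q with 31.4400.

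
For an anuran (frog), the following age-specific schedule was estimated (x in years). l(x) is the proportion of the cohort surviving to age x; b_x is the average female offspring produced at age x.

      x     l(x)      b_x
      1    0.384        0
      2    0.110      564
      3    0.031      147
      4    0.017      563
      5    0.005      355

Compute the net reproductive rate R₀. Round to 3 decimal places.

R₀ = Σ l(x) b_x:
  age 1: 0.384 × 0 = 0.0000
  age 2: 0.110 × 564 = 62.0400
  age 3: 0.031 × 147 = 4.5570
  age 4: 0.017 × 563 = 9.5710
  age 5: 0.005 × 355 = 1.7750
R₀ = 0.0000 + 62.0400 + 4.5570 + 9.5710 + 1.7750 = 77.9430

77.943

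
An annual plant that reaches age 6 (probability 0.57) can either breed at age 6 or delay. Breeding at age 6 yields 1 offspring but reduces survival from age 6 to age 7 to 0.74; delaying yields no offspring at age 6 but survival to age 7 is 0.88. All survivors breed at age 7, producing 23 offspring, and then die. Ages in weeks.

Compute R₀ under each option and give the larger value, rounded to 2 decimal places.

11.54

breed at age 6: R₀ = 0.57 × (1 + 0.74 × 23) = 0.57 × 18.0200 = 10.2714
delay to age 7: R₀ = 0.57 × (0.88 × 23) = 0.57 × 20.2400 = 11.5368
Higher: delay to age 7 (11.5368).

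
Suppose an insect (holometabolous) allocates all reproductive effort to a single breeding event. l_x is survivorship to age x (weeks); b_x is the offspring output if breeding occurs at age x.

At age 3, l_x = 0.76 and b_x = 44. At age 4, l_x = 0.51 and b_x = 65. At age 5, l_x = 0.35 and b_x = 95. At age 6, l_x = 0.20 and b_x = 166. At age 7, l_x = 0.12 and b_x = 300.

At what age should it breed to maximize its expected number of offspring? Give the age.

Expected offspring if breeding at age x = l_x × b_x:
  age 3: 0.76 × 44 = 33.440
  age 4: 0.51 × 65 = 33.150
  age 5: 0.35 × 95 = 33.250
  age 6: 0.20 × 166 = 33.200
  age 7: 0.12 × 300 = 36.000
Maximum at age 7 (36.000).

7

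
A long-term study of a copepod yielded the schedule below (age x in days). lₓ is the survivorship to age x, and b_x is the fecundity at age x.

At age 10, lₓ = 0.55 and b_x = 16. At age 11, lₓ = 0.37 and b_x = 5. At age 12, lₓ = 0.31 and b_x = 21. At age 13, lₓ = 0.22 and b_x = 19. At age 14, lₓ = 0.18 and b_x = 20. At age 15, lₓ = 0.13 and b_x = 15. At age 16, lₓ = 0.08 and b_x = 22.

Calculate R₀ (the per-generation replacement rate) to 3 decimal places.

R₀ = Σ lₓ b_x:
  age 10: 0.55 × 16 = 8.8000
  age 11: 0.37 × 5 = 1.8500
  age 12: 0.31 × 21 = 6.5100
  age 13: 0.22 × 19 = 4.1800
  age 14: 0.18 × 20 = 3.6000
  age 15: 0.13 × 15 = 1.9500
  age 16: 0.08 × 22 = 1.7600
R₀ = 8.8000 + 1.8500 + 6.5100 + 4.1800 + 3.6000 + 1.9500 + 1.7600 = 28.6500

28.650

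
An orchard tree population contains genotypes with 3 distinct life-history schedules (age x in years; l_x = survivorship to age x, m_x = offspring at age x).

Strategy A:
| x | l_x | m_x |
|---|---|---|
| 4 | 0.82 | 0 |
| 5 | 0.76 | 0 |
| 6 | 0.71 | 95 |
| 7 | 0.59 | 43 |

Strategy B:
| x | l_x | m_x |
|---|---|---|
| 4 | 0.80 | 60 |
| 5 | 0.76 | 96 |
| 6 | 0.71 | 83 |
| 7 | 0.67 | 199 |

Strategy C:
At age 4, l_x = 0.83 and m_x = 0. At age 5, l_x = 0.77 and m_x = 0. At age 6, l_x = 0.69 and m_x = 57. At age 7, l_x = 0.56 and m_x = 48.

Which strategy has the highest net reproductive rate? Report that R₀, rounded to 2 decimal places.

313.22

Strategy A: R₀ = 0.82×0 + 0.76×0 + 0.71×95 + 0.59×43 = 92.8200
Strategy B: R₀ = 0.80×60 + 0.76×96 + 0.71×83 + 0.67×199 = 313.2200
Strategy C: R₀ = 0.83×0 + 0.77×0 + 0.69×57 + 0.56×48 = 66.2100
Highest R₀: strategy B with 313.2200.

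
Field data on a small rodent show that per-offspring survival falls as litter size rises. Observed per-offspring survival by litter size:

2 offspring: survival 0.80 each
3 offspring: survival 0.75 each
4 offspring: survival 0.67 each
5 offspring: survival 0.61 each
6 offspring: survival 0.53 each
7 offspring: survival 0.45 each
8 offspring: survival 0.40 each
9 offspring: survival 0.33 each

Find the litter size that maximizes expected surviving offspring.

8

Expected surviving offspring = c × s(c):
  c=2: 2 × 0.80 = 1.600
  c=3: 3 × 0.75 = 2.250
  c=4: 4 × 0.67 = 2.680
  c=5: 5 × 0.61 = 3.050
  c=6: 6 × 0.53 = 3.180
  c=7: 7 × 0.45 = 3.150
  c=8: 8 × 0.40 = 3.200
  c=9: 9 × 0.33 = 2.970
Maximum at c = 8 (3.200 surviving offspring).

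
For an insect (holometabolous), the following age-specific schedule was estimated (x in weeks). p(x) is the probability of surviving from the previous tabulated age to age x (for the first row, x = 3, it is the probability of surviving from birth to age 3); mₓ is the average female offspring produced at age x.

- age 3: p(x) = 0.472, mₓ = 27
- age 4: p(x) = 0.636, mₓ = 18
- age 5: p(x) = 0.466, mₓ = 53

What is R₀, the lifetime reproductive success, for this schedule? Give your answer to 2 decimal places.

Survivorship from birth: l_x = p_3·p_4·…·p_x.
  l_3 = 0.47200
  l_4 = 0.30019
  l_5 = 0.13989
R₀ = Σ l_x mₓ:
  age 3: 0.47200 × 27 = 12.7440
  age 4: 0.30019 × 18 = 5.4034
  age 5: 0.13989 × 53 = 7.4142
R₀ = 12.7440 + 5.4034 + 7.4142 = 25.5616

25.56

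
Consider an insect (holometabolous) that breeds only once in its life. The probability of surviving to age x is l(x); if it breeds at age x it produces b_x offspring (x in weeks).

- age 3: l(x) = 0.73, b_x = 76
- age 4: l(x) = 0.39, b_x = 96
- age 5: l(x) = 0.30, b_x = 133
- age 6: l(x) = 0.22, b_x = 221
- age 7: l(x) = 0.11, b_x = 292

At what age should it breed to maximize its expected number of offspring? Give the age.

3

Expected offspring if breeding at age x = l(x) × b_x:
  age 3: 0.73 × 76 = 55.480
  age 4: 0.39 × 96 = 37.440
  age 5: 0.30 × 133 = 39.900
  age 6: 0.22 × 221 = 48.620
  age 7: 0.11 × 292 = 32.120
Maximum at age 3 (55.480).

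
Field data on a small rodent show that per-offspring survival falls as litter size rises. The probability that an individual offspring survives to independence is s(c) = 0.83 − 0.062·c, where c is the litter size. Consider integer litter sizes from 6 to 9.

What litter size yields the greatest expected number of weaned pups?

Expected weaned pups = c × s(c):
  c=6: 6 × 0.458 = 2.748
  c=7: 7 × 0.396 = 2.772
  c=8: 8 × 0.334 = 2.672
  c=9: 9 × 0.272 = 2.448
Maximum at c = 7 (2.772 weaned pups).

7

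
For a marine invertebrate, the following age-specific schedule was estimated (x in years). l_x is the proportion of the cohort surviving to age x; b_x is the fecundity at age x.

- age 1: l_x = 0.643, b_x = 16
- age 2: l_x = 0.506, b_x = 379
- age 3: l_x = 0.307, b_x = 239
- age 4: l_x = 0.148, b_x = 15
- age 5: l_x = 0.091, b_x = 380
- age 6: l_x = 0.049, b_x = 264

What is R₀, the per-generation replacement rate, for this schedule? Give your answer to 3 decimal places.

325.171

R₀ = Σ l_x b_x:
  age 1: 0.643 × 16 = 10.2880
  age 2: 0.506 × 379 = 191.7740
  age 3: 0.307 × 239 = 73.3730
  age 4: 0.148 × 15 = 2.2200
  age 5: 0.091 × 380 = 34.5800
  age 6: 0.049 × 264 = 12.9360
R₀ = 10.2880 + 191.7740 + 73.3730 + 2.2200 + 34.5800 + 12.9360 = 325.1710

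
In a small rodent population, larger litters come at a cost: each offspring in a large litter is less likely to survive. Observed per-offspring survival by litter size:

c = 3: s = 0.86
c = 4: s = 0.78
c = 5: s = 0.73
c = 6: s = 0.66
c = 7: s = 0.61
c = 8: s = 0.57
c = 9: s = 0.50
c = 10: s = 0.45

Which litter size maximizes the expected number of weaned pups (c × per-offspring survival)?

Expected weaned pups = c × s(c):
  c=3: 3 × 0.86 = 2.580
  c=4: 4 × 0.78 = 3.120
  c=5: 5 × 0.73 = 3.650
  c=6: 6 × 0.66 = 3.960
  c=7: 7 × 0.61 = 4.270
  c=8: 8 × 0.57 = 4.560
  c=9: 9 × 0.50 = 4.500
  c=10: 10 × 0.45 = 4.500
Maximum at c = 8 (4.560 weaned pups).

8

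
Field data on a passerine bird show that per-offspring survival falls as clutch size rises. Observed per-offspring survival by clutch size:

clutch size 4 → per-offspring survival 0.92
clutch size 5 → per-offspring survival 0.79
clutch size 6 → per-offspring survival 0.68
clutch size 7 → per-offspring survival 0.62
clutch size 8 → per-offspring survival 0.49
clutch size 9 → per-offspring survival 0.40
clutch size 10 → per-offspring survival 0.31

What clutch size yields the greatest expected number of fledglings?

7

Expected fledglings = c × s(c):
  c=4: 4 × 0.92 = 3.680
  c=5: 5 × 0.79 = 3.950
  c=6: 6 × 0.68 = 4.080
  c=7: 7 × 0.62 = 4.340
  c=8: 8 × 0.49 = 3.920
  c=9: 9 × 0.40 = 3.600
  c=10: 10 × 0.31 = 3.100
Maximum at c = 7 (4.340 fledglings).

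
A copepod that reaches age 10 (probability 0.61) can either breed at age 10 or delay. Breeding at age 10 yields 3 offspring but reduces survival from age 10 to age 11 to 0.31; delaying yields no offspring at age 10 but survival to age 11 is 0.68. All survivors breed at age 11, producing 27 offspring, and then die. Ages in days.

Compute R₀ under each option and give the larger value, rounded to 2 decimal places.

breed at age 10: R₀ = 0.61 × (3 + 0.31 × 27) = 0.61 × 11.3700 = 6.9357
delay to age 11: R₀ = 0.61 × (0.68 × 27) = 0.61 × 18.3600 = 11.1996
Higher: delay to age 11 (11.1996).

11.20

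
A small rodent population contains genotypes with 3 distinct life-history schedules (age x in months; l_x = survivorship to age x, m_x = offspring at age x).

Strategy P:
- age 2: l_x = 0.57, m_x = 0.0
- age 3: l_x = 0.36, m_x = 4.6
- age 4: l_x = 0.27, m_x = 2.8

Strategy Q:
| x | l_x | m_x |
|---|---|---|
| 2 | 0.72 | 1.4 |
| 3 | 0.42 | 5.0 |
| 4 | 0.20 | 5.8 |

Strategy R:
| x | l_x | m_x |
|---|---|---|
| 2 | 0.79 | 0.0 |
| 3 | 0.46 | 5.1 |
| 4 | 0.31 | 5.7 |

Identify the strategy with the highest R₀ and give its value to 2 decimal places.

4.27

Strategy P: R₀ = 0.57×0.0 + 0.36×4.6 + 0.27×2.8 = 2.4120
Strategy Q: R₀ = 0.72×1.4 + 0.42×5.0 + 0.20×5.8 = 4.2680
Strategy R: R₀ = 0.79×0.0 + 0.46×5.1 + 0.31×5.7 = 4.1130
Highest R₀: strategy Q with 4.2680.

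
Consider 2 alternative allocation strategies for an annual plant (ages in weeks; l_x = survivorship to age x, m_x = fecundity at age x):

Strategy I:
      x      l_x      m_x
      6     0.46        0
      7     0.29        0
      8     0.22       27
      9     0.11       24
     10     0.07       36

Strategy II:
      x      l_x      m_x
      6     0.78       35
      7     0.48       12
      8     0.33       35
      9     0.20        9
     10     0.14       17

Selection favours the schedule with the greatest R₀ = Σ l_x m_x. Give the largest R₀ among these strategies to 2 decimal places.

Strategy I: R₀ = 0.46×0 + 0.29×0 + 0.22×27 + 0.11×24 + 0.07×36 = 11.1000
Strategy II: R₀ = 0.78×35 + 0.48×12 + 0.33×35 + 0.20×9 + 0.14×17 = 48.7900
Highest R₀: strategy II with 48.7900.

48.79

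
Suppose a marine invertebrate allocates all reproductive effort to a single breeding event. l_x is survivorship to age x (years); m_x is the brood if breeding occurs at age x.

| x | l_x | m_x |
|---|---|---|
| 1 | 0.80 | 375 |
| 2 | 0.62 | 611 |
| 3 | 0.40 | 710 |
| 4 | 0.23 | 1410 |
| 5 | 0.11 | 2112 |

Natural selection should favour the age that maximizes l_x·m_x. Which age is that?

2

Expected offspring if breeding at age x = l_x × m_x:
  age 1: 0.80 × 375 = 300.000
  age 2: 0.62 × 611 = 378.820
  age 3: 0.40 × 710 = 284.000
  age 4: 0.23 × 1410 = 324.300
  age 5: 0.11 × 2112 = 232.320
Maximum at age 2 (378.820).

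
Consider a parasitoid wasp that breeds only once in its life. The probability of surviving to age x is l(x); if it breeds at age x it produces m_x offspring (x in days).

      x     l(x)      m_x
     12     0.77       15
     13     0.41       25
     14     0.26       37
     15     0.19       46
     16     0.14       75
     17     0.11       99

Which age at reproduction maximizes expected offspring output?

12

Expected offspring if breeding at age x = l(x) × m_x:
  age 12: 0.77 × 15 = 11.550
  age 13: 0.41 × 25 = 10.250
  age 14: 0.26 × 37 = 9.620
  age 15: 0.19 × 46 = 8.740
  age 16: 0.14 × 75 = 10.500
  age 17: 0.11 × 99 = 10.890
Maximum at age 12 (11.550).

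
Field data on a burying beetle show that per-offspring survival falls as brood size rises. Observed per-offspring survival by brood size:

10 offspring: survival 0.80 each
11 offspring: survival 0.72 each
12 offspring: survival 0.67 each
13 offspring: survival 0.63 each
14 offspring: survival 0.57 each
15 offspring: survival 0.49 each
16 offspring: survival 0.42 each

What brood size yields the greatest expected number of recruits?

Expected recruits = c × s(c):
  c=10: 10 × 0.80 = 8.000
  c=11: 11 × 0.72 = 7.920
  c=12: 12 × 0.67 = 8.040
  c=13: 13 × 0.63 = 8.190
  c=14: 14 × 0.57 = 7.980
  c=15: 15 × 0.49 = 7.350
  c=16: 16 × 0.42 = 6.720
Maximum at c = 13 (8.190 recruits).

13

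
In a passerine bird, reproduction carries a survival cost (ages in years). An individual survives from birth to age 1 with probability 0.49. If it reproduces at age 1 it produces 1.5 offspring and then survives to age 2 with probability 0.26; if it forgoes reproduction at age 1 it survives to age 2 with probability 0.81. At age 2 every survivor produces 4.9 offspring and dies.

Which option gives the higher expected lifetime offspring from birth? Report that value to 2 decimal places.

1.94

breed at age 1: R₀ = 0.49 × (1.5 + 0.26 × 4.9) = 0.49 × 2.7740 = 1.3593
delay to age 2: R₀ = 0.49 × (0.81 × 4.9) = 0.49 × 3.9690 = 1.9448
Higher: delay to age 2 (1.9448).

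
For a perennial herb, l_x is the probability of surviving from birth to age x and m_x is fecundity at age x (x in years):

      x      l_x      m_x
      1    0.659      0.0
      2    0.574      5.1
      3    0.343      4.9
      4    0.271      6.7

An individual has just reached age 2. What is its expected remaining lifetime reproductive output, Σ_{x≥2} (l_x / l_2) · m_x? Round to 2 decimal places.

l_2 = 0.574. Conditional survival from age 2 to x is l_x / l_2.
  x=2: (0.574/0.574) × 5.1 = 5.1000
  x=3: (0.343/0.574) × 4.9 = 2.9280
  x=4: (0.271/0.574) × 6.7 = 3.1632
Sum = 5.1000 + 2.9280 + 3.1632 = 11.1913

11.19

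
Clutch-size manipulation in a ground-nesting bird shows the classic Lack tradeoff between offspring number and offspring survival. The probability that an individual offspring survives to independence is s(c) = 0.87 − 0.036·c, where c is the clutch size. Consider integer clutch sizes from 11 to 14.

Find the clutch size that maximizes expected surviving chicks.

Expected surviving chicks = c × s(c):
  c=11: 11 × 0.474 = 5.214
  c=12: 12 × 0.438 = 5.256
  c=13: 13 × 0.402 = 5.226
  c=14: 14 × 0.366 = 5.124
Maximum at c = 12 (5.256 surviving chicks).

12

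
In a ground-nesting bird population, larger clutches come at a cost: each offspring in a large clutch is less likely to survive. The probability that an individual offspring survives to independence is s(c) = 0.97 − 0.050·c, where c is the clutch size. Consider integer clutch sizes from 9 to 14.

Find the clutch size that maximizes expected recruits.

Expected recruits = c × s(c):
  c=9: 9 × 0.520 = 4.680
  c=10: 10 × 0.470 = 4.700
  c=11: 11 × 0.420 = 4.620
  c=12: 12 × 0.370 = 4.440
  c=13: 13 × 0.320 = 4.160
  c=14: 14 × 0.270 = 3.780
Maximum at c = 10 (4.700 recruits).

10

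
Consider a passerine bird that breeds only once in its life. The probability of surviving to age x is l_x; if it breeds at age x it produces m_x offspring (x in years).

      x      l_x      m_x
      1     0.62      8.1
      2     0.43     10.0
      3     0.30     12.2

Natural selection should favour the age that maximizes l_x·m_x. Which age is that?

Expected offspring if breeding at age x = l_x × m_x:
  age 1: 0.62 × 8.1 = 5.022
  age 2: 0.43 × 10.0 = 4.300
  age 3: 0.30 × 12.2 = 3.660
Maximum at age 1 (5.022).

1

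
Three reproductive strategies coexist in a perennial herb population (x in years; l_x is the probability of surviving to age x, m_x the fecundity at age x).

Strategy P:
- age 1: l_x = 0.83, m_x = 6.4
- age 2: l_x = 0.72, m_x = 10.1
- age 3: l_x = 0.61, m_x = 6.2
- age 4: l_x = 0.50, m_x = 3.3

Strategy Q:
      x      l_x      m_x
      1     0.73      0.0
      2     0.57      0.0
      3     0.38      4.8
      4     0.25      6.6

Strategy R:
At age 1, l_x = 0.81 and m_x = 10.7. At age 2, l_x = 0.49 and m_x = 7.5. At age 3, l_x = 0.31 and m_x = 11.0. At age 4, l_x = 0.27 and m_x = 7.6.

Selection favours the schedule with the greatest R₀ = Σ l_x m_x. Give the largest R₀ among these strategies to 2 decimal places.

Strategy P: R₀ = 0.83×6.4 + 0.72×10.1 + 0.61×6.2 + 0.50×3.3 = 18.0160
Strategy Q: R₀ = 0.73×0.0 + 0.57×0.0 + 0.38×4.8 + 0.25×6.6 = 3.4740
Strategy R: R₀ = 0.81×10.7 + 0.49×7.5 + 0.31×11.0 + 0.27×7.6 = 17.8040
Highest R₀: strategy P with 18.0160.

18.02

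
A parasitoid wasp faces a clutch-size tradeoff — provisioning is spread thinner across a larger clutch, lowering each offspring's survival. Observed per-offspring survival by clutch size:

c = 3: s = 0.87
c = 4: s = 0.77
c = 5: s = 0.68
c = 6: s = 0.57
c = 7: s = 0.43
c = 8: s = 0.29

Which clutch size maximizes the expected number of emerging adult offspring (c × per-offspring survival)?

Expected emerging adult offspring = c × s(c):
  c=3: 3 × 0.87 = 2.610
  c=4: 4 × 0.77 = 3.080
  c=5: 5 × 0.68 = 3.400
  c=6: 6 × 0.57 = 3.420
  c=7: 7 × 0.43 = 3.010
  c=8: 8 × 0.29 = 2.320
Maximum at c = 6 (3.420 emerging adult offspring).

6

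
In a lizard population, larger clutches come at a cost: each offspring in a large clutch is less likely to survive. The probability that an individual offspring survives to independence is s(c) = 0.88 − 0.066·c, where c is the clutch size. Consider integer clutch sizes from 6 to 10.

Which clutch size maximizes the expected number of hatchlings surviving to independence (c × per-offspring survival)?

Expected hatchlings surviving to independence = c × s(c):
  c=6: 6 × 0.484 = 2.904
  c=7: 7 × 0.418 = 2.926
  c=8: 8 × 0.352 = 2.816
  c=9: 9 × 0.286 = 2.574
  c=10: 10 × 0.220 = 2.200
Maximum at c = 7 (2.926 hatchlings surviving to independence).

7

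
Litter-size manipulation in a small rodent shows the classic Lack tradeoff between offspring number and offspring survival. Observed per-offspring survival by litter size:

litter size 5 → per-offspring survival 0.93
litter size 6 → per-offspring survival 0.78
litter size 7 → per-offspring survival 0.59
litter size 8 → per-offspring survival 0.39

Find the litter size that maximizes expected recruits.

Expected recruits = c × s(c):
  c=5: 5 × 0.93 = 4.650
  c=6: 6 × 0.78 = 4.680
  c=7: 7 × 0.59 = 4.130
  c=8: 8 × 0.39 = 3.120
Maximum at c = 6 (4.680 recruits).

6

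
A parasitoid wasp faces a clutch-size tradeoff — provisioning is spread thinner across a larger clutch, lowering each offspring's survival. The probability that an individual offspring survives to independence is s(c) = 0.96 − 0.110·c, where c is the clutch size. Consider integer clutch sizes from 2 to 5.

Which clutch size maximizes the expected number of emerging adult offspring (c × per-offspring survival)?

4

Expected emerging adult offspring = c × s(c):
  c=2: 2 × 0.740 = 1.480
  c=3: 3 × 0.630 = 1.890
  c=4: 4 × 0.520 = 2.080
  c=5: 5 × 0.410 = 2.050
Maximum at c = 4 (2.080 emerging adult offspring).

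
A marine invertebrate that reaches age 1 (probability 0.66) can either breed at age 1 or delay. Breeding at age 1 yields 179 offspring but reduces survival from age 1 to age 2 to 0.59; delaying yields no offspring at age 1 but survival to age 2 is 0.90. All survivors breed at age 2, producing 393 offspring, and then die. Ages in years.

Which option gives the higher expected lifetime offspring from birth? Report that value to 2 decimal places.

breed at age 1: R₀ = 0.66 × (179 + 0.59 × 393) = 0.66 × 410.8700 = 271.1742
delay to age 2: R₀ = 0.66 × (0.90 × 393) = 0.66 × 353.7000 = 233.4420
Higher: breed at age 1 (271.1742).

271.17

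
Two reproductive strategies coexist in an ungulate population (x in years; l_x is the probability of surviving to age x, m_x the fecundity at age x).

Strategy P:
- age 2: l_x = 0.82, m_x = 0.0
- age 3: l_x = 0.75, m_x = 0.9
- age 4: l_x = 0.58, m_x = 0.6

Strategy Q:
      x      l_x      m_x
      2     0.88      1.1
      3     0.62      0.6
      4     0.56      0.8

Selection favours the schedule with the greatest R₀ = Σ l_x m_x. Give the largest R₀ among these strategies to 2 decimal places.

1.79

Strategy P: R₀ = 0.82×0.0 + 0.75×0.9 + 0.58×0.6 = 1.0230
Strategy Q: R₀ = 0.88×1.1 + 0.62×0.6 + 0.56×0.8 = 1.7880
Highest R₀: strategy Q with 1.7880.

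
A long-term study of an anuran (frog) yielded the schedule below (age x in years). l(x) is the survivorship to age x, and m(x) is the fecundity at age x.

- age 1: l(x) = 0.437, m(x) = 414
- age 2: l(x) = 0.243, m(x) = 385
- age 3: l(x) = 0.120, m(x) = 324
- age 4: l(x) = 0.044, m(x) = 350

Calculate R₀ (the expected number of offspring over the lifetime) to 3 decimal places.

328.753

R₀ = Σ l(x) m(x):
  age 1: 0.437 × 414 = 180.9180
  age 2: 0.243 × 385 = 93.5550
  age 3: 0.120 × 324 = 38.8800
  age 4: 0.044 × 350 = 15.4000
R₀ = 180.9180 + 93.5550 + 38.8800 + 15.4000 = 328.7530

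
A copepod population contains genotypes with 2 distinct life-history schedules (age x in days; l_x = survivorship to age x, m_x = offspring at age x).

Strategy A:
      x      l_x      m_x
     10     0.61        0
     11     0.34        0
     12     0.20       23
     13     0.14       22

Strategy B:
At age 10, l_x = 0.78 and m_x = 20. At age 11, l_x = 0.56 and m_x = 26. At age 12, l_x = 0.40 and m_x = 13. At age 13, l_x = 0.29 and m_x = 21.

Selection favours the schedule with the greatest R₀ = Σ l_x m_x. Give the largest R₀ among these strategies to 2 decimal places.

41.45

Strategy A: R₀ = 0.61×0 + 0.34×0 + 0.20×23 + 0.14×22 = 7.6800
Strategy B: R₀ = 0.78×20 + 0.56×26 + 0.40×13 + 0.29×21 = 41.4500
Highest R₀: strategy B with 41.4500.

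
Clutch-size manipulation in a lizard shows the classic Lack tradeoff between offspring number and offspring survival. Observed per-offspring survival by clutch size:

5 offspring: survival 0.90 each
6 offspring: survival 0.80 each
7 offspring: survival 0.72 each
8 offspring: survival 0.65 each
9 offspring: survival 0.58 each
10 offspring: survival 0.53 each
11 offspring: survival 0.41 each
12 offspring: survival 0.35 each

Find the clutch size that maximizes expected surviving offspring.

10

Expected surviving offspring = c × s(c):
  c=5: 5 × 0.90 = 4.500
  c=6: 6 × 0.80 = 4.800
  c=7: 7 × 0.72 = 5.040
  c=8: 8 × 0.65 = 5.200
  c=9: 9 × 0.58 = 5.220
  c=10: 10 × 0.53 = 5.300
  c=11: 11 × 0.41 = 4.510
  c=12: 12 × 0.35 = 4.200
Maximum at c = 10 (5.300 surviving offspring).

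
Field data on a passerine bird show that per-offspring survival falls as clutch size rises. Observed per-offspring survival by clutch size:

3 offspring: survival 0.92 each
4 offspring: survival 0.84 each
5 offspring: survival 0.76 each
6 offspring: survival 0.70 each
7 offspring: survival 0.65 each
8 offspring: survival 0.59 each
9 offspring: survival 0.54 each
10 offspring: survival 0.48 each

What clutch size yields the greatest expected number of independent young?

9

Expected independent young = c × s(c):
  c=3: 3 × 0.92 = 2.760
  c=4: 4 × 0.84 = 3.360
  c=5: 5 × 0.76 = 3.800
  c=6: 6 × 0.70 = 4.200
  c=7: 7 × 0.65 = 4.550
  c=8: 8 × 0.59 = 4.720
  c=9: 9 × 0.54 = 4.860
  c=10: 10 × 0.48 = 4.800
Maximum at c = 9 (4.860 independent young).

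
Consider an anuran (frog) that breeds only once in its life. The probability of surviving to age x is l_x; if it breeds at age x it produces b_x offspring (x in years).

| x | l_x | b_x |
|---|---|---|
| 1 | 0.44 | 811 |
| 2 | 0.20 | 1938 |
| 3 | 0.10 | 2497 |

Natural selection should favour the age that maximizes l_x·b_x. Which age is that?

Expected offspring if breeding at age x = l_x × b_x:
  age 1: 0.44 × 811 = 356.840
  age 2: 0.20 × 1938 = 387.600
  age 3: 0.10 × 2497 = 249.700
Maximum at age 2 (387.600).

2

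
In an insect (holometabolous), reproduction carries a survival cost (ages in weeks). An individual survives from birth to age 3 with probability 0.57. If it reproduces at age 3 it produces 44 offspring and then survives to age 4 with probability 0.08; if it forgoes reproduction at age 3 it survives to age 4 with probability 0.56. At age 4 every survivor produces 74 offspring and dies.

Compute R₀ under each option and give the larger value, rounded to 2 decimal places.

28.45

breed at age 3: R₀ = 0.57 × (44 + 0.08 × 74) = 0.57 × 49.9200 = 28.4544
delay to age 4: R₀ = 0.57 × (0.56 × 74) = 0.57 × 41.4400 = 23.6208
Higher: breed at age 3 (28.4544).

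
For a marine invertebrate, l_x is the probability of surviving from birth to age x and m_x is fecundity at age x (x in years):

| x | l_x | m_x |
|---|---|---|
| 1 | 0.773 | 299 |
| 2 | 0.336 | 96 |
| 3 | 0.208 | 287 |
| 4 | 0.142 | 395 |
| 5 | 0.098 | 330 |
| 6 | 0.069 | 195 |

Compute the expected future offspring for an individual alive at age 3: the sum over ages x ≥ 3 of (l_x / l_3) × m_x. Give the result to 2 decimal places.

776.83

l_3 = 0.208. Conditional survival from age 3 to x is l_x / l_3.
  x=3: (0.208/0.208) × 287 = 287.0000
  x=4: (0.142/0.208) × 395 = 269.6635
  x=5: (0.098/0.208) × 330 = 155.4808
  x=6: (0.069/0.208) × 195 = 64.6875
Sum = 287.0000 + 269.6635 + 155.4808 + 64.6875 = 776.8317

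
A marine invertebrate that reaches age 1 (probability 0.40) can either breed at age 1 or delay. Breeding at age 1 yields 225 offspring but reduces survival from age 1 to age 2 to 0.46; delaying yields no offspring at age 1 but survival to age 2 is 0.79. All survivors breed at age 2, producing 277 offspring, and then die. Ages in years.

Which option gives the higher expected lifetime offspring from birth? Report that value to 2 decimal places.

140.97

breed at age 1: R₀ = 0.40 × (225 + 0.46 × 277) = 0.40 × 352.4200 = 140.9680
delay to age 2: R₀ = 0.40 × (0.79 × 277) = 0.40 × 218.8300 = 87.5320
Higher: breed at age 1 (140.9680).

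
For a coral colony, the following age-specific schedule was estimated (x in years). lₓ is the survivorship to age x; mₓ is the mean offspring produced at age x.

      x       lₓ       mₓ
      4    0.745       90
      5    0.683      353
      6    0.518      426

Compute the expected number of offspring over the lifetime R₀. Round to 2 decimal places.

528.82

R₀ = Σ lₓ mₓ:
  age 4: 0.745 × 90 = 67.0500
  age 5: 0.683 × 353 = 241.0990
  age 6: 0.518 × 426 = 220.6680
R₀ = 67.0500 + 241.0990 + 220.6680 = 528.8170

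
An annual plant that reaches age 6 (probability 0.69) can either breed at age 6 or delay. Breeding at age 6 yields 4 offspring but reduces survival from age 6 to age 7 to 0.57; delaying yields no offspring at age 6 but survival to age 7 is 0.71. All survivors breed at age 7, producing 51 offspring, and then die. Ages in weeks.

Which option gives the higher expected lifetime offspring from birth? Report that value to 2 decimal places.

24.98

breed at age 6: R₀ = 0.69 × (4 + 0.57 × 51) = 0.69 × 33.0700 = 22.8183
delay to age 7: R₀ = 0.69 × (0.71 × 51) = 0.69 × 36.2100 = 24.9849
Higher: delay to age 7 (24.9849).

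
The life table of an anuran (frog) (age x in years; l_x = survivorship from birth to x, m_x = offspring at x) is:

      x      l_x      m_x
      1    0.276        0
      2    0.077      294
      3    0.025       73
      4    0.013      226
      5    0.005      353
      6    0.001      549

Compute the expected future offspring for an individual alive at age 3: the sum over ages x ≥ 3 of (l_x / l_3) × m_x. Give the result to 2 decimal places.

283.08

l_3 = 0.025. Conditional survival from age 3 to x is l_x / l_3.
  x=3: (0.025/0.025) × 73 = 73.0000
  x=4: (0.013/0.025) × 226 = 117.5200
  x=5: (0.005/0.025) × 353 = 70.6000
  x=6: (0.001/0.025) × 549 = 21.9600
Sum = 73.0000 + 117.5200 + 70.6000 + 21.9600 = 283.0800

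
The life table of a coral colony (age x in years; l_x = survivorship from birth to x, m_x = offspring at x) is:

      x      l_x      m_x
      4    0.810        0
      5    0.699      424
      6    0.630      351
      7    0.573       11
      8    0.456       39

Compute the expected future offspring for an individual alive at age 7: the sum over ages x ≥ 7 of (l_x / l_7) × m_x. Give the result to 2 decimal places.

42.04

l_7 = 0.573. Conditional survival from age 7 to x is l_x / l_7.
  x=7: (0.573/0.573) × 11 = 11.0000
  x=8: (0.456/0.573) × 39 = 31.0366
Sum = 11.0000 + 31.0366 = 42.0366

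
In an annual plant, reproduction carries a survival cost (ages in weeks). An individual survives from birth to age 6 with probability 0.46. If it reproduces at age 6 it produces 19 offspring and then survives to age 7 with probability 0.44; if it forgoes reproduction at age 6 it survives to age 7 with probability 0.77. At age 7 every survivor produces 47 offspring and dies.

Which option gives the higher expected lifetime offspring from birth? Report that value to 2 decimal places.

18.25

breed at age 6: R₀ = 0.46 × (19 + 0.44 × 47) = 0.46 × 39.6800 = 18.2528
delay to age 7: R₀ = 0.46 × (0.77 × 47) = 0.46 × 36.1900 = 16.6474
Higher: breed at age 6 (18.2528).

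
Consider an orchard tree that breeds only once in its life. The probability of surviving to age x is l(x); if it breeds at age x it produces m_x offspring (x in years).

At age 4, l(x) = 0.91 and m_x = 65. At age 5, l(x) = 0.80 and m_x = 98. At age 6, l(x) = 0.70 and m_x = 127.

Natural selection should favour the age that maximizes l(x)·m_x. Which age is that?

6

Expected offspring if breeding at age x = l(x) × m_x:
  age 4: 0.91 × 65 = 59.150
  age 5: 0.80 × 98 = 78.400
  age 6: 0.70 × 127 = 88.900
Maximum at age 6 (88.900).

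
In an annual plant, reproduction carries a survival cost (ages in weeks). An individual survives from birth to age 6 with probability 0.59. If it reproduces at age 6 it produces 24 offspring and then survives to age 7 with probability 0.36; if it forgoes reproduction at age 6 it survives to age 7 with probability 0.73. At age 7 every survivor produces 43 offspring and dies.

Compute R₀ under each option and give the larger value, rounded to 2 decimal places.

23.29

breed at age 6: R₀ = 0.59 × (24 + 0.36 × 43) = 0.59 × 39.4800 = 23.2932
delay to age 7: R₀ = 0.59 × (0.73 × 43) = 0.59 × 31.3900 = 18.5201
Higher: breed at age 6 (23.2932).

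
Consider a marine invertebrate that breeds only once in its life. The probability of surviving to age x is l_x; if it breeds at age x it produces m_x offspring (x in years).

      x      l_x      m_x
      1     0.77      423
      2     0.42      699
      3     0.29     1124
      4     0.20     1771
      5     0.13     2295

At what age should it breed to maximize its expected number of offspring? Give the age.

4

Expected offspring if breeding at age x = l_x × m_x:
  age 1: 0.77 × 423 = 325.710
  age 2: 0.42 × 699 = 293.580
  age 3: 0.29 × 1124 = 325.960
  age 4: 0.20 × 1771 = 354.200
  age 5: 0.13 × 2295 = 298.350
Maximum at age 4 (354.200).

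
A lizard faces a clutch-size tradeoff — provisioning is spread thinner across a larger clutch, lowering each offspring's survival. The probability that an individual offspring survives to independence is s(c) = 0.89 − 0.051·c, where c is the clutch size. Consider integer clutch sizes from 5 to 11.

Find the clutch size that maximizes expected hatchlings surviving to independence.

Expected hatchlings surviving to independence = c × s(c):
  c=5: 5 × 0.635 = 3.175
  c=6: 6 × 0.584 = 3.504
  c=7: 7 × 0.533 = 3.731
  c=8: 8 × 0.482 = 3.856
  c=9: 9 × 0.431 = 3.879
  c=10: 10 × 0.380 = 3.800
  c=11: 11 × 0.329 = 3.619
Maximum at c = 9 (3.879 hatchlings surviving to independence).

9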